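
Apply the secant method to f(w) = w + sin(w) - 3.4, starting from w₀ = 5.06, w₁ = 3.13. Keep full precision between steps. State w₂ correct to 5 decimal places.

3.63983

Secant update: w_(k+1) = w_k − f(w_k)·(w_k − w_(k-1))/(f(w_k) − f(w_(k-1))).
f(w_0) = 0.719811, f(w_1) = -0.258408
w_2 = 3.130000 - (-0.258408)·(3.130000 - 5.060000)/(-0.258408 - (0.719811)) = 3.639832; f(w_2) = -0.238048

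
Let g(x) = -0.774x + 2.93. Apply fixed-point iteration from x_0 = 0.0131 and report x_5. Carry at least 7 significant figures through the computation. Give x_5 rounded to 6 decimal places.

x_1 = g(0.013100) = 2.919861
x_2 = g(2.919861) = 0.670028
x_3 = g(0.670028) = 2.411398
x_4 = g(2.411398) = 1.063578
x_5 = g(1.063578) = 2.106791

2.106791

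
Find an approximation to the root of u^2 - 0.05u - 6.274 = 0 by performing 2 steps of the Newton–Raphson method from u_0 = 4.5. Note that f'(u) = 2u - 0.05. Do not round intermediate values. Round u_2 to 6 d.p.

2.561918

u_0 = 4.500000: f = 13.751000, f' = 8.950000 → u_1 = 4.500000 - (13.751000)/(8.950000) = 2.963575
u_1 = 2.963575: f = 2.360600, f' = 5.877151 → u_2 = 2.963575 - (2.360600)/(5.877151) = 2.561918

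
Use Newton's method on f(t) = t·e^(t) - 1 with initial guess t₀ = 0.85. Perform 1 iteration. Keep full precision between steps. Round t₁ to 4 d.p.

Newton update: t ← t − f(t)/f'(t).
f'(t) = (t + 1)·e^(t)
t_0 = 0.850000: f = 0.988700, f' = 4.328347 → t_1 = 0.850000 - (0.988700)/(4.328347) = 0.621576

0.6216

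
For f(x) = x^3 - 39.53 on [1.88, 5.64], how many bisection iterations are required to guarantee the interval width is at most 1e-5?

Initial width b − a = 5.64 − 1.88 = 3.760000.
After n steps the width is (b−a)/2^n; need (b−a)/2^n ≤ 1e-5.
So n ≥ log₂(3.760000/1e-5) = log₂(376000.0000) ≈ 18.5204.
Hence n = 19.

19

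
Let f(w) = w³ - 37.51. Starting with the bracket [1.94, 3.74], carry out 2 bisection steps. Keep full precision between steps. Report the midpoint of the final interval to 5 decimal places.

3.51500

f(1.940000) = -30.208616, f(3.740000) = 14.803624 (opposite signs)
step 1: m = 2.840000, f(m) = -14.603696 < 0 → root in [2.840000, 3.740000]
step 2: m = 3.290000, f(m) = -1.898711 < 0 → root in [3.290000, 3.740000]
Midpoint of [3.290000, 3.740000] = 3.515000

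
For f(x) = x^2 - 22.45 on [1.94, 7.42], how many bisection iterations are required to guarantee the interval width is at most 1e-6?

Initial width b − a = 7.42 − 1.94 = 5.480000.
After n steps the width is (b−a)/2^n; need (b−a)/2^n ≤ 1e-6.
So n ≥ log₂(5.480000/1e-6) = log₂(5480000.0000) ≈ 22.3857.
Hence n = 23.

23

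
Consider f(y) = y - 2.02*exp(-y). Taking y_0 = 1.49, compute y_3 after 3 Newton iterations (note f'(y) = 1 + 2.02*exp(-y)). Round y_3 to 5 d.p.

0.85719

Newton update: y ← y − f(y)/f'(y).
y_0 = 1.490000: f = 1.034747, f' = 1.455253 → y_1 = 1.490000 - (1.034747)/(1.455253) = 0.778957
y_1 = 0.778957: f = -0.147989, f' = 1.926946 → y_2 = 0.778957 - (-0.147989)/(1.926946) = 0.855757
y_2 = 0.855757: f = -0.002665, f' = 1.858422 → y_3 = 0.855757 - (-0.002665)/(1.858422) = 0.857191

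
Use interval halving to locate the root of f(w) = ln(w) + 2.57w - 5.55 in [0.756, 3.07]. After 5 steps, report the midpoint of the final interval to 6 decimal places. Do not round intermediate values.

f(0.756000) = -3.886794, f(3.070000) = 3.461578 (opposite signs)
step 1: m = 1.913000, f(m) = 0.015083 > 0 → root in [0.756000, 1.913000]
step 2: m = 1.334500, f(m) = -1.831778 < 0 → root in [1.334500, 1.913000]
step 3: m = 1.623750, f(m) = -0.892224 < 0 → root in [1.623750, 1.913000]
step 4: m = 1.768375, f(m) = -0.435215 < 0 → root in [1.768375, 1.913000]
step 5: m = 1.840687, f(m) = -0.209294 < 0 → root in [1.840687, 1.913000]
Midpoint of [1.840687, 1.913000] = 1.876844

1.876844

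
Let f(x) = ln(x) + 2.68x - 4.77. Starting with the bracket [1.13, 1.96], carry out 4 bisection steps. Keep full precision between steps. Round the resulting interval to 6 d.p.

f(1.130000) = -1.619382, f(1.960000) = 1.155744 (opposite signs)
step 1: m = 1.545000, f(m) = -0.194376 < 0 → root in [1.545000, 1.960000]
step 2: m = 1.752500, f(m) = 0.487743 > 0 → root in [1.545000, 1.752500]
step 3: m = 1.648750, f(m) = 0.148667 > 0 → root in [1.545000, 1.648750]
step 4: m = 1.596875, f(m) = -0.022326 < 0 → root in [1.596875, 1.648750]

[1.596875, 1.648750]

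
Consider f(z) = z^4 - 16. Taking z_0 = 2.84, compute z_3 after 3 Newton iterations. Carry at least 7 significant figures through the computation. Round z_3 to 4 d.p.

Newton update: z ← z − f(z)/f'(z).
f'(z) = 4z^3
z_0 = 2.840000: f = 49.053903, f' = 91.625216 → z_1 = 2.840000 - (49.053903)/(91.625216) = 2.304624
z_1 = 2.304624: f = 12.209841, f' = 48.962149 → z_2 = 2.304624 - (12.209841)/(48.962149) = 2.055251
z_2 = 2.055251: f = 1.842667, f' = 34.726005 → z_3 = 2.055251 - (1.842667)/(34.726005) = 2.002188

2.0022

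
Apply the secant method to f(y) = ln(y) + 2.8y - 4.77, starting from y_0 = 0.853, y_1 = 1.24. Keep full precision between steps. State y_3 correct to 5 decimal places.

1.54718

Secant update: y_(k+1) = y_k − f(y_k)·(y_k − y_(k-1))/(f(y_k) − f(y_(k-1))).
f(y_0) = -2.540596, f(y_1) = -1.082889
y_2 = 1.240000 - (-1.082889)·(1.240000 - 0.853000)/(-1.082889 - (-2.540596)) = 1.527491; f(y_2) = -0.069398
y_3 = 1.527491 - (-0.069398)·(1.527491 - 1.240000)/(-0.069398 - (-1.082889)) = 1.547177; f(y_3) = -0.001473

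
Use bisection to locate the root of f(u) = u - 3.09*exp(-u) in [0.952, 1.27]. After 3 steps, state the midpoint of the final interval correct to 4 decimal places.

f(0.952000) = -0.240642, f(1.270000) = 0.402230 (opposite signs)
step 1: m = 1.111000, f(m) = 0.093681 > 0 → root in [0.952000, 1.111000]
step 2: m = 1.031500, f(m) = -0.069998 < 0 → root in [1.031500, 1.111000]
step 3: m = 1.071250, f(m) = 0.012678 > 0 → root in [1.031500, 1.071250]
Midpoint of [1.031500, 1.071250] = 1.051375

1.0514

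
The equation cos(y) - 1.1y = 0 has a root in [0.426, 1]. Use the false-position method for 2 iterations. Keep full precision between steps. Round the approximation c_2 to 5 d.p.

False-position update: c = (a·f(b) − b·f(a))/(f(b) − f(a)); replace the endpoint whose sign matches f(c).
f(0.426000) = 0.442026, f(1.000000) = -0.559698
step 1: c = 0.679286, f(c) = 0.030806 > 0 → new bracket [0.679286, 1.000000]
step 2: c = 0.696018, f(c) = 0.001782 > 0 → new bracket [0.696018, 1.000000]

0.69602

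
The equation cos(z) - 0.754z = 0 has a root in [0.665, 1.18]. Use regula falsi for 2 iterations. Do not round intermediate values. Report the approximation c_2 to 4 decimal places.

0.8619

f(0.665000) = 0.285507, f(1.180000) = -0.508795
step 1: c = 0.850113, f(c) = 0.018912 > 0 → new bracket [0.850113, 1.180000]
step 2: c = 0.861936, f(c) = 0.001069 > 0 → new bracket [0.861936, 1.180000]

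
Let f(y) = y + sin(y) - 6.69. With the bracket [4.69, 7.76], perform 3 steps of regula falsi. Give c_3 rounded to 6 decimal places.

f(4.690000) = -2.999749, f(7.760000) = 2.065587
step 1: c = 6.508089, f(c) = 0.041101 > 0 → new bracket [4.690000, 6.508089]
step 2: c = 6.483515, f(c) = -0.007493 < 0 → new bracket [6.483515, 6.508089]
step 3: c = 6.487304, f(c) = 0.000008 > 0 → new bracket [6.483515, 6.487304]

6.487304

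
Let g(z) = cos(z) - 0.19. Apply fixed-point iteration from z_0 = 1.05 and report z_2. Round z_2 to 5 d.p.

z_1 = g(1.050000) = 0.307571
z_2 = g(0.307571) = 0.763072

0.76307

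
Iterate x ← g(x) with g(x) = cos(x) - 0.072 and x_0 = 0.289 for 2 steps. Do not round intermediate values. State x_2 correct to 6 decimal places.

0.560105

x_1 = g(0.289000) = 0.886529
x_2 = g(0.886529) = 0.560105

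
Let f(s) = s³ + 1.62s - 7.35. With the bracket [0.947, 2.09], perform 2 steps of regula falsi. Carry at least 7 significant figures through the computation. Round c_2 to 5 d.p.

f(0.947000) = -4.966582, f(2.090000) = 5.165129
step 1: c = 1.507301, f(c) = -1.483654 < 0 → new bracket [1.507301, 2.090000]
step 2: c = 1.637328, f(c) = -0.308109 < 0 → new bracket [1.637328, 2.090000]

1.63733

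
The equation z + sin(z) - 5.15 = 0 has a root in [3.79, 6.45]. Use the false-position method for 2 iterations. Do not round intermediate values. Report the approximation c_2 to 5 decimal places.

5.66671

False-position update: c = (a·f(b) − b·f(a))/(f(b) − f(a)); replace the endpoint whose sign matches f(c).
f(3.790000) = -1.963918, f(6.450000) = 1.466042
step 1: c = 5.313056, f(c) = -0.661903 < 0 → new bracket [5.313056, 6.450000]
step 2: c = 5.666705, f(c) = -0.061461 < 0 → new bracket [5.666705, 6.450000]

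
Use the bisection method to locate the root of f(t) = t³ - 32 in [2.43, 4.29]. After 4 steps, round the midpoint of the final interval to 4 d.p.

3.1856

f(2.430000) = -17.651093, f(4.290000) = 46.953589 (opposite signs)
step 1: m = 3.360000, f(m) = 5.933056 > 0 → root in [2.430000, 3.360000]
step 2: m = 2.895000, f(m) = -7.736933 < 0 → root in [2.895000, 3.360000]
step 3: m = 3.127500, f(m) = -1.409121 < 0 → root in [3.127500, 3.360000]
step 4: m = 3.243750, f(m) = 2.130459 > 0 → root in [3.127500, 3.243750]
Midpoint of [3.127500, 3.243750] = 3.185625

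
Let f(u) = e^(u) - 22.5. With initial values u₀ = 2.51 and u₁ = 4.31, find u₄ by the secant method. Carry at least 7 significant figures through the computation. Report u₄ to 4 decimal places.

f(u_0) = -10.195070, f(u_1) = 51.940489
u_2 = 4.310000 - (51.940489)·(4.310000 - 2.510000)/(51.940489 - (-10.195070)) = 2.805340; f(u_2) = -5.967301
u_3 = 2.805340 - (-5.967301)·(2.805340 - 4.310000)/(-5.967301 - (51.940489)) = 2.960393; f(u_3) = -3.194446
u_4 = 2.960393 - (-3.194446)·(2.960393 - 2.805340)/(-3.194446 - (-5.967301)) = 3.139020; f(u_4) = 0.581237

3.1390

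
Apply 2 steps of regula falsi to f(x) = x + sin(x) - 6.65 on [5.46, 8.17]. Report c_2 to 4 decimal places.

6.4630

f(5.460000) = -1.923315, f(8.170000) = 2.470480
step 1: c = 6.646260, f(c) = 0.351410 > 0 → new bracket [5.460000, 6.646260]
step 2: c = 6.463001, f(c) = -0.008151 < 0 → new bracket [6.463001, 6.646260]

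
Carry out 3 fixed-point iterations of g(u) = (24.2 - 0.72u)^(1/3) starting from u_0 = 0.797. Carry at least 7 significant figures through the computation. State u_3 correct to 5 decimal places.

2.80959

u_1 = g(0.797000) = 2.869444
u_2 = g(2.869444) = 2.807717
u_3 = g(2.807717) = 2.809595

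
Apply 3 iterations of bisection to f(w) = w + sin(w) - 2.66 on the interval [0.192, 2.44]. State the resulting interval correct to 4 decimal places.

[1.5970, 1.8780]

f(0.192000) = -2.277177, f(2.440000) = 0.425435 (opposite signs)
step 1: m = 1.316000, f(m) = -0.376285 < 0 → root in [1.316000, 2.440000]
step 2: m = 1.878000, f(m) = 0.171183 > 0 → root in [1.316000, 1.878000]
step 3: m = 1.597000, f(m) = -0.063343 < 0 → root in [1.597000, 1.878000]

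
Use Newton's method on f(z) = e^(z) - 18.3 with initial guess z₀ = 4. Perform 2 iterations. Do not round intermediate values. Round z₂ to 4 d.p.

f'(z) = e^(z)
z_0 = 4.000000: f = 36.298150, f' = 54.598150 → z_1 = 4.000000 - (36.298150)/(54.598150) = 3.335176
z_1 = 3.335176: f = 9.783331, f' = 28.083331 → z_2 = 3.335176 - (9.783331)/(28.083331) = 2.986808

2.9868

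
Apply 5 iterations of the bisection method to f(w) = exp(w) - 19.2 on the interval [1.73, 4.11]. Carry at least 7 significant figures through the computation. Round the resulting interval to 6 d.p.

f(1.730000) = -13.559346, f(4.110000) = 41.746718 (opposite signs)
step 1: m = 2.920000, f(m) = -0.658713 < 0 → root in [2.920000, 4.110000]
step 2: m = 3.515000, f(m) = 14.415928 > 0 → root in [2.920000, 3.515000]
step 3: m = 3.217500, f(m) = 5.765628 > 0 → root in [2.920000, 3.217500]
step 4: m = 3.068750, f(m) = 2.314992 > 0 → root in [2.920000, 3.068750]
step 5: m = 2.994375, f(m) = 0.772873 > 0 → root in [2.920000, 2.994375]

[2.920000, 2.994375]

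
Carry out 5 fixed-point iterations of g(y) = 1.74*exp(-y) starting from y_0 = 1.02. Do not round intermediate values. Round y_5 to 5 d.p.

y_1 = g(1.020000) = 0.627435
y_2 = g(0.627435) = 0.929090
y_3 = g(0.929090) = 0.687149
y_4 = g(0.687149) = 0.875234
y_5 = g(0.875234) = 0.725170

0.72517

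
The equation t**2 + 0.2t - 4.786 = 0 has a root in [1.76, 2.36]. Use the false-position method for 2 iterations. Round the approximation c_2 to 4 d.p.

f(1.760000) = -1.336400, f(2.360000) = 1.255600
step 1: c = 2.069352, f(c) = -0.089913 < 0 → new bracket [2.069352, 2.360000]
step 2: c = 2.088774, f(c) = -0.005268 < 0 → new bracket [2.088774, 2.360000]

2.0888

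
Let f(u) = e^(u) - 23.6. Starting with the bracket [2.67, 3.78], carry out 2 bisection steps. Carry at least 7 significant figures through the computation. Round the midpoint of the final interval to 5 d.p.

3.08625

f(2.670000) = -9.160031, f(3.780000) = 20.216042 (opposite signs)
step 1: m = 3.225000, f(m) = 1.553574 > 0 → root in [2.670000, 3.225000]
step 2: m = 2.947500, f(m) = -4.541751 < 0 → root in [2.947500, 3.225000]
Midpoint of [2.947500, 3.225000] = 3.086250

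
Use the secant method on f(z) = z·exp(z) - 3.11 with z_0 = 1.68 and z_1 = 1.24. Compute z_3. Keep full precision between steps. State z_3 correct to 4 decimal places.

1.0758

f(z_0) = 5.904134, f(z_1) = 1.174961
z_2 = 1.240000 - (1.174961)·(1.240000 - 1.680000)/(1.174961 - (5.904134)) = 1.130682; f(z_2) = 0.392593
z_3 = 1.130682 - (0.392593)·(1.130682 - 1.240000)/(0.392593 - (1.174961)) = 1.075827; f(z_3) = 0.044771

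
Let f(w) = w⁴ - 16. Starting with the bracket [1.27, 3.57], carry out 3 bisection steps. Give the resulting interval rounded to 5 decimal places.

f(1.270000) = -13.398554, f(3.570000) = 146.432476 (opposite signs)
step 1: m = 2.420000, f(m) = 18.297421 > 0 → root in [1.270000, 2.420000]
step 2: m = 1.845000, f(m) = -4.412614 < 0 → root in [1.845000, 2.420000]
step 3: m = 2.132500, f(m) = 4.680268 > 0 → root in [1.845000, 2.132500]

[1.84500, 2.13250]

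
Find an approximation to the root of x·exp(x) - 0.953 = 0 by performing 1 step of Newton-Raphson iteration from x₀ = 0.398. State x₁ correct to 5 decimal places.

Newton update: x ← x − f(x)/f'(x).
f'(x) = (x + 1)·exp(x)
x_0 = 0.398000: f = -0.360440, f' = 2.081404 → x_1 = 0.398000 - (-0.360440)/(2.081404) = 0.571172

0.57117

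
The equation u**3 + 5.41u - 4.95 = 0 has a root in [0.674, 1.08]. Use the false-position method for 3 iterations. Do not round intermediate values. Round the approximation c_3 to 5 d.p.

0.81484

f(0.674000) = -0.997478, f(1.080000) = 2.152512
step 1: c = 0.802564, f(c) = -0.091188 < 0 → new bracket [0.802564, 1.080000]
step 2: c = 0.813840, f(c) = -0.008092 < 0 → new bracket [0.813840, 1.080000]
step 3: c = 0.814837, f(c) = -0.000716 < 0 → new bracket [0.814837, 1.080000]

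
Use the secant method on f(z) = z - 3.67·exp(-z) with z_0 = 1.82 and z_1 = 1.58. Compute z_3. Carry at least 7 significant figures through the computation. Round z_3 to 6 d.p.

1.163168

f(z_0) = 1.225365, f(z_1) = 0.824071
z_2 = 1.580000 - (0.824071)·(1.580000 - 1.820000)/(0.824071 - (1.225365)) = 1.087152; f(z_2) = -0.150282
z_3 = 1.087152 - (-0.150282)·(1.087152 - 1.580000)/(-0.150282 - (0.824071)) = 1.163168; f(z_3) = 0.016312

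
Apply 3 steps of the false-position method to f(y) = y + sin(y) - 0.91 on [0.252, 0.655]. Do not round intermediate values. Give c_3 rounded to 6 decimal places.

f(0.252000) = -0.408659, f(0.655000) = 0.354159
step 1: c = 0.467896, f(c) = 0.008906 > 0 → new bracket [0.252000, 0.467896]
step 2: c = 0.463292, f(c) = 0.000187 > 0 → new bracket [0.252000, 0.463292]
step 3: c = 0.463195, f(c) = 0.000004 > 0 → new bracket [0.252000, 0.463195]

0.463195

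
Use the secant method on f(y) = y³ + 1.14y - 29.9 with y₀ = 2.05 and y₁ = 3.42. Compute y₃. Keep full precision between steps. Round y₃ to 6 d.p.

Secant update: y_(k+1) = y_k − f(y_k)·(y_k − y_(k-1))/(f(y_k) − f(y_(k-1))).
f(y_0) = -18.947875, f(y_1) = 14.000488
y_2 = 3.420000 - (14.000488)·(3.420000 - 2.050000)/(14.000488 - (-18.947875)) = 2.837857; f(y_2) = -3.810361
y_3 = 2.837857 - (-3.810361)·(2.837857 - 3.420000)/(-3.810361 - (14.000488)) = 2.962397; f(y_3) = -0.525464

2.962397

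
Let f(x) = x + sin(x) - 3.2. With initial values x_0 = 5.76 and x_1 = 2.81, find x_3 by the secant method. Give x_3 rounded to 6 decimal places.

4.375069

f(x_0) = 2.060358, f(x_1) = -0.064451
x_2 = 2.810000 - (-0.064451)·(2.810000 - 5.760000)/(-0.064451 - (2.060358)) = 2.899481; f(x_2) = -0.060766
x_3 = 2.899481 - (-0.060766)·(2.899481 - 2.810000)/(-0.060766 - (-0.064451)) = 4.375069; f(x_3) = 0.231424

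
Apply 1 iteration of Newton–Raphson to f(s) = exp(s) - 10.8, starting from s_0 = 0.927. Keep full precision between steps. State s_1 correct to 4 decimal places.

f'(s) = exp(s)
s_0 = 0.927000: f = -8.273083, f' = 2.526917 → s_1 = 0.927000 - (-8.273083)/(2.526917) = 4.200983

4.2010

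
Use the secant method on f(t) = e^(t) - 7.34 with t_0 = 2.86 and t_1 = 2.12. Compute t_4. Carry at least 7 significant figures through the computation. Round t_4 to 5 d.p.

1.99340

Secant update: t_(k+1) = t_k − f(t_k)·(t_k − t_(k-1))/(f(t_k) − f(t_(k-1))).
f(t_0) = 10.121527, f(t_1) = 0.991137
t_2 = 2.120000 - (0.991137)·(2.120000 - 2.860000)/(0.991137 - (10.121527)) = 2.039670; f(t_2) = 0.348074
t_3 = 2.039670 - (0.348074)·(2.039670 - 2.120000)/(0.348074 - (0.991137)) = 1.996190; f(t_3) = 0.020956
t_4 = 1.996190 - (0.020956)·(1.996190 - 2.039670)/(0.020956 - (0.348074)) = 1.993404; f(t_4) = 0.000481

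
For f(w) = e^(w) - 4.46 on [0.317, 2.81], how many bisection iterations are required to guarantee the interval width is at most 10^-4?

Initial width b − a = 2.81 − 0.317 = 2.493000.
After n steps the width is (b−a)/2^n; need (b−a)/2^n ≤ 10^-4.
So n ≥ log₂(2.493000/10^-4) = log₂(24930.0000) ≈ 14.6056.
Hence n = 15.

15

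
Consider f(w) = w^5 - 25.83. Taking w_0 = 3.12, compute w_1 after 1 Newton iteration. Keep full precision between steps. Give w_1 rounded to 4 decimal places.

2.5505

f'(w) = 5w^4
w_0 = 3.120000: f = 269.816655, f' = 473.792717 → w_1 = 3.120000 - (269.816655)/(473.792717) = 2.550518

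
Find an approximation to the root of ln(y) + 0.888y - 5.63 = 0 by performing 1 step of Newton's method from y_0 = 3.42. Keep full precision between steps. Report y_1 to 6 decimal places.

4.575034

f'(y) = 1/y + 0.888
y_0 = 3.420000: f = -1.363399, f' = 1.180398 → y_1 = 3.420000 - (-1.363399)/(1.180398) = 4.575034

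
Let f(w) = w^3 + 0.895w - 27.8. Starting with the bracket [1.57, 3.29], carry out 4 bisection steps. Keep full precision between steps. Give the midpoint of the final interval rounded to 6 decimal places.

f(1.570000) = -22.524957, f(3.290000) = 10.755839 (opposite signs)
step 1: m = 2.430000, f(m) = -11.276243 < 0 → root in [2.430000, 3.290000]
step 2: m = 2.860000, f(m) = -1.846644 < 0 → root in [2.860000, 3.290000]
step 3: m = 3.075000, f(m) = 4.028172 > 0 → root in [2.860000, 3.075000]
step 4: m = 2.967500, f(m) = 0.987884 > 0 → root in [2.860000, 2.967500]
Midpoint of [2.860000, 2.967500] = 2.913750

2.913750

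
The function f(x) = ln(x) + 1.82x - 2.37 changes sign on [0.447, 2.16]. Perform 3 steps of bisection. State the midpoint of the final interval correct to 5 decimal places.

f(0.447000) = -2.361657, f(2.160000) = 2.331308 (opposite signs)
step 1: m = 1.303500, f(m) = 0.267423 > 0 → root in [0.447000, 1.303500]
step 2: m = 0.875250, f(m) = -0.910291 < 0 → root in [0.875250, 1.303500]
step 3: m = 1.089375, f(m) = -0.301733 < 0 → root in [1.089375, 1.303500]
Midpoint of [1.089375, 1.303500] = 1.196438

1.19644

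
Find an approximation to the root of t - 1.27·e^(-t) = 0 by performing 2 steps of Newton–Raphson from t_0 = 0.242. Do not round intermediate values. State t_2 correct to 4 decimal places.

f'(t) = 1 + 1.27·e^(-t)
t_0 = 0.242000: f = -0.755021, f' = 1.997021 → t_1 = 0.242000 - (-0.755021)/(1.997021) = 0.620074
t_1 = 0.620074: f = -0.063065, f' = 1.683139 → t_2 = 0.620074 - (-0.063065)/(1.683139) = 0.657543

0.6575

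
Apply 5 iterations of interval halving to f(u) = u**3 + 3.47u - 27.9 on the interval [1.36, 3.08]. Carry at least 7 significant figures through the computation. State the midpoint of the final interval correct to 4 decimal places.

2.6769

f(1.360000) = -20.665344, f(3.080000) = 12.005712 (opposite signs)
step 1: m = 2.220000, f(m) = -9.255552 < 0 → root in [2.220000, 3.080000]
step 2: m = 2.650000, f(m) = -0.094875 < 0 → root in [2.650000, 3.080000]
step 3: m = 2.865000, f(m) = 5.558115 > 0 → root in [2.650000, 2.865000]
step 4: m = 2.757500, f(m) = 2.636021 > 0 → root in [2.650000, 2.757500]
step 5: m = 2.703750, f(m) = 1.247139 > 0 → root in [2.650000, 2.703750]
Midpoint of [2.650000, 2.703750] = 2.676875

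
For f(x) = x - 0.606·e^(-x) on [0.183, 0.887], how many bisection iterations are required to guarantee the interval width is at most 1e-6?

20

Initial width b − a = 0.887 − 0.183 = 0.704000.
After n steps the width is (b−a)/2^n; need (b−a)/2^n ≤ 1e-6.
So n ≥ log₂(0.704000/1e-6) = log₂(704000.0000) ≈ 19.4252.
Hence n = 20.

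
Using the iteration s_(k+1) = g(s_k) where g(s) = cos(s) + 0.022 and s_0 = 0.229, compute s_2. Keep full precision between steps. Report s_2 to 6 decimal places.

0.565753

s_1 = g(0.229000) = 0.995894
s_2 = g(0.995894) = 0.565753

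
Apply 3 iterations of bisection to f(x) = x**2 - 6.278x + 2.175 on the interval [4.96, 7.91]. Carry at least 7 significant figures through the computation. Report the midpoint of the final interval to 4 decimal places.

f(4.960000) = -4.362280, f(7.910000) = 15.084120 (opposite signs)
step 1: m = 6.435000, f(m) = 3.185295 > 0 → root in [4.960000, 6.435000]
step 2: m = 5.697500, f(m) = -1.132399 < 0 → root in [5.697500, 6.435000]
step 3: m = 6.066250, f(m) = 0.890472 > 0 → root in [5.697500, 6.066250]
Midpoint of [5.697500, 6.066250] = 5.881875

5.8819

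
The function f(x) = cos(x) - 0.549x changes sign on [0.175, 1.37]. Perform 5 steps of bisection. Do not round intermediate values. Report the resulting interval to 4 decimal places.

f(0.175000) = 0.888652, f(1.370000) = -0.552680 (opposite signs)
step 1: m = 0.772500, f(m) = 0.292066 > 0 → root in [0.772500, 1.370000]
step 2: m = 1.071250, f(m) = -0.109089 < 0 → root in [0.772500, 1.071250]
step 3: m = 0.921875, f(m) = 0.098218 > 0 → root in [0.921875, 1.071250]
step 4: m = 0.996563, f(m) = -0.003921 < 0 → root in [0.921875, 0.996563]
step 5: m = 0.959219, f(m) = 0.047549 > 0 → root in [0.959219, 0.996563]

[0.9592, 0.9966]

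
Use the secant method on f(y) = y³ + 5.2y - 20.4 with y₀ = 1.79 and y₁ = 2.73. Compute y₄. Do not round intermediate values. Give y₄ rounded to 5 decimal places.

2.11210

Secant update: y_(k+1) = y_k − f(y_k)·(y_k − y_(k-1))/(f(y_k) − f(y_(k-1))).
f(y_0) = -5.356661, f(y_1) = 14.142417
y_2 = 2.730000 - (14.142417)·(2.730000 - 1.790000)/(14.142417 - (-5.356661)) = 2.048231; f(y_2) = -1.156362
y_3 = 2.048231 - (-1.156362)·(2.048231 - 2.730000)/(-1.156362 - (14.142417)) = 2.099762; f(y_3) = -0.223378
y_4 = 2.099762 - (-0.223378)·(2.099762 - 2.048231)/(-0.223378 - (-1.156362)) = 2.112100; f(y_4) = 0.004933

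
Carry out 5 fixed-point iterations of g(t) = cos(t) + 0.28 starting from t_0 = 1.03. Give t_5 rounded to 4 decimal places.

0.8617

t_1 = g(1.030000) = 0.794819
t_2 = g(0.794819) = 0.980414
t_3 = g(0.980414) = 0.836679
t_4 = g(0.836679) = 0.949932
t_5 = g(0.949932) = 0.861738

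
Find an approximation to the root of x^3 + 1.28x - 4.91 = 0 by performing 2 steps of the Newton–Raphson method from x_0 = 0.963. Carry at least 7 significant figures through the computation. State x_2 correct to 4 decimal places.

1.4704

Newton update: x ← x − f(x)/f'(x).
f'(x) = 3x^2 + 1.28
x_0 = 0.963000: f = -2.784304, f' = 4.062107 → x_1 = 0.963000 - (-2.784304)/(4.062107) = 1.648433
x_1 = 1.648433: f = 1.679336, f' = 9.431998 → x_2 = 1.648433 - (1.679336)/(9.431998) = 1.470387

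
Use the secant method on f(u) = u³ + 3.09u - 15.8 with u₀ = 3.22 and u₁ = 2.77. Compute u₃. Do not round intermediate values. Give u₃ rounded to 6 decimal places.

2.145831

Secant update: u_(k+1) = u_k − f(u_k)·(u_k − u_(k-1))/(f(u_k) − f(u_(k-1))).
f(u_0) = 27.536048, f(u_1) = 14.013233
u_2 = 2.770000 - (14.013233)·(2.770000 - 3.220000)/(14.013233 - (27.536048)) = 2.303680; f(u_2) = 3.543872
u_3 = 2.303680 - (3.543872)·(2.303680 - 2.770000)/(3.543872 - (14.013233)) = 2.145831; f(u_3) = 0.711298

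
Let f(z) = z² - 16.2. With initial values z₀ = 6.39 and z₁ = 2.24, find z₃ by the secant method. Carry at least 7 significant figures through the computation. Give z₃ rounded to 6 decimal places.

f(z_0) = 24.632100, f(z_1) = -11.182400
z_2 = 2.240000 - (-11.182400)·(2.240000 - 6.390000)/(-11.182400 - (24.632100)) = 3.535759; f(z_2) = -3.698408
z_3 = 3.535759 - (-3.698408)·(3.535759 - 2.240000)/(-3.698408 - (-11.182400)) = 4.176092; f(z_3) = 1.239743

4.176092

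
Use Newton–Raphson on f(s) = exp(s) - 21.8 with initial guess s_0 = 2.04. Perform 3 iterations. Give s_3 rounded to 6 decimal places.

3.109686

f'(s) = exp(s)
s_0 = 2.040000: f = -14.109391, f' = 7.690609 → s_1 = 2.040000 - (-14.109391)/(7.690609) = 3.874626
s_1 = 3.874626: f = 26.364676, f' = 48.164676 → s_2 = 3.874626 - (26.364676)/(48.164676) = 3.327240
s_2 = 3.327240: f = 6.061331, f' = 27.861331 → s_3 = 3.327240 - (6.061331)/(27.861331) = 3.109686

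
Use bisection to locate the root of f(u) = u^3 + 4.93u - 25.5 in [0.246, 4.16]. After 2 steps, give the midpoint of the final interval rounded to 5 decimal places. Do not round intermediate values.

2.69225

f(0.246000) = -24.272333, f(4.160000) = 67.000096 (opposite signs)
step 1: m = 2.203000, f(m) = -3.947591 < 0 → root in [2.203000, 4.160000]
step 2: m = 3.181500, f(m) = 22.387754 > 0 → root in [2.203000, 3.181500]
Midpoint of [2.203000, 3.181500] = 2.692250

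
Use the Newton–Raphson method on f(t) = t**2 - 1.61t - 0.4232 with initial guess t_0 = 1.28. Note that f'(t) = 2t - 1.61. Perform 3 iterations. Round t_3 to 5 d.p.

t_0 = 1.280000: f = -0.845600, f' = 0.950000 → t_1 = 1.280000 - (-0.845600)/(0.950000) = 2.170105
t_1 = 2.170105: f = 0.792287, f' = 2.730211 → t_2 = 2.170105 - (0.792287)/(2.730211) = 1.879912
t_2 = 1.879912: f = 0.084212, f' = 2.149825 → t_3 = 1.879912 - (0.084212)/(2.149825) = 1.840741

1.84074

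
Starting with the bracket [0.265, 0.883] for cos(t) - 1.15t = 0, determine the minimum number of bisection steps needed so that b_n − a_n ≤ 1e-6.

Initial width b − a = 0.883 − 0.265 = 0.618000.
After n steps the width is (b−a)/2^n; need (b−a)/2^n ≤ 1e-6.
So n ≥ log₂(0.618000/1e-6) = log₂(618000.0000) ≈ 19.2372.
Hence n = 20.

20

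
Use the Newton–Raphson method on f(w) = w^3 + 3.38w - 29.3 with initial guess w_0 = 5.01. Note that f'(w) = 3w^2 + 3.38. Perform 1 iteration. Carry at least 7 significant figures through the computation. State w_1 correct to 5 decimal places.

Newton update: w ← w − f(w)/f'(w).
w_0 = 5.010000: f = 113.385301, f' = 78.680300 → w_1 = 5.010000 - (113.385301)/(78.680300) = 3.568911

3.56891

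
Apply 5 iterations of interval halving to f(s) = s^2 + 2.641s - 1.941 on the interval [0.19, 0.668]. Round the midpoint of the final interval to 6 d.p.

f(0.190000) = -1.403110, f(0.668000) = 0.269412 (opposite signs)
step 1: m = 0.429000, f(m) = -0.623970 < 0 → root in [0.429000, 0.668000]
step 2: m = 0.548500, f(m) = -0.191559 < 0 → root in [0.548500, 0.668000]
step 3: m = 0.608250, f(m) = 0.035356 > 0 → root in [0.548500, 0.608250]
step 4: m = 0.578375, f(m) = -0.078994 < 0 → root in [0.578375, 0.608250]
step 5: m = 0.593312, f(m) = -0.022042 < 0 → root in [0.593312, 0.608250]
Midpoint of [0.593312, 0.608250] = 0.600781

0.600781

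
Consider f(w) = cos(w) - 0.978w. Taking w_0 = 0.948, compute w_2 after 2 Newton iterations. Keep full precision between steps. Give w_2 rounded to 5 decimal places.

Newton update: w ← w − f(w)/f'(w).
f'(w) = -sin(w) - 0.978
w_0 = 0.948000: f = -0.343835, f' = -1.790251 → w_1 = 0.948000 - (-0.343835)/(-1.790251) = 0.755940
w_1 = 0.755940: f = -0.011683, f' = -1.663973 → w_2 = 0.755940 - (-0.011683)/(-1.663973) = 0.748919

0.74892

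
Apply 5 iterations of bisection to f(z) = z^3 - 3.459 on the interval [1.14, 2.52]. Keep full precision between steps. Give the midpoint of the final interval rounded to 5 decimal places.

1.50656

f(1.140000) = -1.977456, f(2.520000) = 12.544008 (opposite signs)
step 1: m = 1.830000, f(m) = 2.669487 > 0 → root in [1.140000, 1.830000]
step 2: m = 1.485000, f(m) = -0.184241 < 0 → root in [1.485000, 1.830000]
step 3: m = 1.657500, f(m) = 1.094660 > 0 → root in [1.485000, 1.657500]
step 4: m = 1.571250, f(m) = 0.420144 > 0 → root in [1.485000, 1.571250]
step 5: m = 1.528125, f(m) = 0.109426 > 0 → root in [1.485000, 1.528125]
Midpoint of [1.485000, 1.528125] = 1.506562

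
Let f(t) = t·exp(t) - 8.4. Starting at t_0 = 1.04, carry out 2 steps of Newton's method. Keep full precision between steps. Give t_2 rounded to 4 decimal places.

Newton update: t ← t − f(t)/f'(t).
f'(t) = (t + 1)·exp(t)
t_0 = 1.040000: f = -5.457614, f' = 5.771603 → t_1 = 1.040000 - (-5.457614)/(5.771603) = 1.985598
t_1 = 1.985598: f = 6.061901, f' = 21.745301 → t_2 = 1.985598 - (6.061901)/(21.745301) = 1.706829

1.7068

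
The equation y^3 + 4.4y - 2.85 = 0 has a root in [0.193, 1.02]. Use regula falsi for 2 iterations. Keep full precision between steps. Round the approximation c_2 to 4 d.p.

f(0.193000) = -1.993611, f(1.020000) = 2.699208
step 1: c = 0.544327, f(c) = -0.293679 < 0 → new bracket [0.544327, 1.020000]
step 2: c = 0.591003, f(c) = -0.043158 < 0 → new bracket [0.591003, 1.020000]

0.5910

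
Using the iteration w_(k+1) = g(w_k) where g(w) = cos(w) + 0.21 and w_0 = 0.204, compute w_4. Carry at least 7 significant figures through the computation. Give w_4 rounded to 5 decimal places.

w_1 = g(0.204000) = 1.189264
w_2 = g(1.189264) = 0.582343
w_3 = g(0.582343) = 1.045176
w_4 = g(1.045176) = 0.711749

0.71175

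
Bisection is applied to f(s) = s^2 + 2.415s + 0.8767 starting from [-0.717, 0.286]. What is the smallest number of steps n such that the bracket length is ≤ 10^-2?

7

Initial width b − a = 0.286 − -0.717 = 1.003000.
After n steps the width is (b−a)/2^n; need (b−a)/2^n ≤ 10^-2.
So n ≥ log₂(1.003000/10^-2) = log₂(100.3000) ≈ 6.6482.
Hence n = 7.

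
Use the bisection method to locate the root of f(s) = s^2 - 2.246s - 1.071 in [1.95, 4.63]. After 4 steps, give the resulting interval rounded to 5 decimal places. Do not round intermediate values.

f(1.950000) = -1.648200, f(4.630000) = 9.966920 (opposite signs)
step 1: m = 3.290000, f(m) = 2.363760 > 0 → root in [1.950000, 3.290000]
step 2: m = 2.620000, f(m) = -0.091120 < 0 → root in [2.620000, 3.290000]
step 3: m = 2.955000, f(m) = 1.024095 > 0 → root in [2.620000, 2.955000]
step 4: m = 2.787500, f(m) = 0.438431 > 0 → root in [2.620000, 2.787500]

[2.62000, 2.78750]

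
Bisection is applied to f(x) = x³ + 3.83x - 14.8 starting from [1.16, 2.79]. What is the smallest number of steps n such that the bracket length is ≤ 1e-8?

Initial width b − a = 2.79 − 1.16 = 1.630000.
After n steps the width is (b−a)/2^n; need (b−a)/2^n ≤ 1e-8.
So n ≥ log₂(1.630000/1e-8) = log₂(163000000.0000) ≈ 27.2803.
Hence n = 28.

28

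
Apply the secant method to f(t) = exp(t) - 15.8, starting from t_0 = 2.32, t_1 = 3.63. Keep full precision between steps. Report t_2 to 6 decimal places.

Secant update: t_(k+1) = t_k − f(t_k)·(t_k − t_(k-1))/(f(t_k) − f(t_(k-1))).
f(t_0) = -5.624326, f(t_1) = 21.912817
t_2 = 3.630000 - (21.912817)·(3.630000 - 2.320000)/(21.912817 - (-5.624326)) = 2.587561; f(t_2) = -2.502699

2.587561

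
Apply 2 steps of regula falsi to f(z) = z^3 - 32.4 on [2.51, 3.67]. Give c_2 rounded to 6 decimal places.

f(2.510000) = -16.586749, f(3.670000) = 17.030863
step 1: c = 3.082338, f(c) = -3.115307 < 0 → new bracket [3.082338, 3.670000]
step 2: c = 3.173211, f(c) = -0.448087 < 0 → new bracket [3.173211, 3.670000]

3.173211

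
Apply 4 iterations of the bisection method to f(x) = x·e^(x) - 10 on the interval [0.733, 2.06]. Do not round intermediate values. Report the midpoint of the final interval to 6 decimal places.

1.769719

f(0.733000) = -8.474396, f(2.060000) = 6.162698 (opposite signs)
step 1: m = 1.396500, f(m) = -4.356699 < 0 → root in [1.396500, 2.060000]
step 2: m = 1.728250, f(m) = -0.268585 < 0 → root in [1.728250, 2.060000]
step 3: m = 1.894125, f(m) = 2.589737 > 0 → root in [1.728250, 1.894125]
step 4: m = 1.811187, f(m) = 1.080316 > 0 → root in [1.728250, 1.811187]
Midpoint of [1.728250, 1.811187] = 1.769719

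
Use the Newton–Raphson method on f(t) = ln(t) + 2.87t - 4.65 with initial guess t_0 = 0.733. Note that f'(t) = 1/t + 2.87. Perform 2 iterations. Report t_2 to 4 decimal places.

1.4825

Newton update: t ← t − f(t)/f'(t).
t_0 = 0.733000: f = -2.856900, f' = 4.234256 → t_1 = 0.733000 - (-2.856900)/(4.234256) = 1.407711
t_1 = 1.407711: f = -0.267904, f' = 3.580373 → t_2 = 1.407711 - (-0.267904)/(3.580373) = 1.482537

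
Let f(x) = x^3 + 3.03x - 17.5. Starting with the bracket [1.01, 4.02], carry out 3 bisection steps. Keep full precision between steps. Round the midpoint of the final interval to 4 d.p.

f(1.010000) = -13.409399, f(4.020000) = 59.645408 (opposite signs)
step 1: m = 2.515000, f(m) = 6.028391 > 0 → root in [1.010000, 2.515000]
step 2: m = 1.762500, f(m) = -6.684584 < 0 → root in [1.762500, 2.515000]
step 3: m = 2.138750, f(m) = -1.236407 < 0 → root in [2.138750, 2.515000]
Midpoint of [2.138750, 2.515000] = 2.326875

2.3269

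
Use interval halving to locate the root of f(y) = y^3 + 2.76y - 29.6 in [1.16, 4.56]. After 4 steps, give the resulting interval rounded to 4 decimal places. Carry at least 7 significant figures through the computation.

f(1.160000) = -24.837504, f(4.560000) = 77.804416 (opposite signs)
step 1: m = 2.860000, f(m) = 1.687256 > 0 → root in [1.160000, 2.860000]
step 2: m = 2.010000, f(m) = -15.931799 < 0 → root in [2.010000, 2.860000]
step 3: m = 2.435000, f(m) = -8.441737 < 0 → root in [2.435000, 2.860000]
step 4: m = 2.647500, f(m) = -3.735894 < 0 → root in [2.647500, 2.860000]

[2.6475, 2.8600]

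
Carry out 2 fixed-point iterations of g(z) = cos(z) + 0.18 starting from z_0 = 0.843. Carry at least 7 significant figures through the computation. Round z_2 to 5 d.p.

0.84356

z_1 = g(0.843000) = 0.845226
z_2 = g(0.845226) = 0.843562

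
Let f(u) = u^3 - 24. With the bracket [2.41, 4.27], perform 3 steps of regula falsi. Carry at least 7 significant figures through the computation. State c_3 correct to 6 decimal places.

False-position update: c = (a·f(b) − b·f(a))/(f(b) − f(a)); replace the endpoint whose sign matches f(c).
f(2.410000) = -10.002479, f(4.270000) = 53.854483
step 1: c = 2.701348, f(c) = -4.287500 < 0 → new bracket [2.701348, 4.270000]
step 2: c = 2.817024, f(c) = -1.645167 < 0 → new bracket [2.817024, 4.270000]
step 3: c = 2.860094, f(c) = -0.604040 < 0 → new bracket [2.860094, 4.270000]

2.860094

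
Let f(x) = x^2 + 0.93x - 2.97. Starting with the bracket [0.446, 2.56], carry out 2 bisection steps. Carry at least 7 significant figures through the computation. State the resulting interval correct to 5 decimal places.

[0.97450, 1.50300]

f(0.446000) = -2.356304, f(2.560000) = 5.964400 (opposite signs)
step 1: m = 1.503000, f(m) = 0.686799 > 0 → root in [0.446000, 1.503000]
step 2: m = 0.974500, f(m) = -1.114065 < 0 → root in [0.974500, 1.503000]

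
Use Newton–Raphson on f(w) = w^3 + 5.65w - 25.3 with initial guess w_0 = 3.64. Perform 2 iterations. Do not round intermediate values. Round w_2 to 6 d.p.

2.346129

f'(w) = 3w^2 + 5.65
w_0 = 3.640000: f = 43.494544, f' = 45.398800 → w_1 = 3.640000 - (43.494544)/(45.398800) = 2.681945
w_1 = 2.681945: f = 9.143763, f' = 27.228488 → w_2 = 2.681945 - (9.143763)/(27.228488) = 2.346129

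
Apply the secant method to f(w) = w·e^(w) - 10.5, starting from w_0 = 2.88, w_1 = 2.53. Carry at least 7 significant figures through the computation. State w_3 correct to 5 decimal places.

f(w_0) = 40.805107, f(w_1) = 21.260371
w_2 = 2.530000 - (21.260371)·(2.530000 - 2.880000)/(21.260371 - (40.805107)) = 2.149277; f(w_2) = 7.937905
w_3 = 2.149277 - (7.937905)·(2.149277 - 2.530000)/(7.937905 - (21.260371)) = 1.922431; f(w_3) = 2.644747

1.92243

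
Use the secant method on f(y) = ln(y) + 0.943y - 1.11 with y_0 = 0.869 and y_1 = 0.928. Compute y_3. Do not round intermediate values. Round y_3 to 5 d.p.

f(y_0) = -0.430945, f(y_1) = -0.309620
y_2 = 0.928000 - (-0.309620)·(0.928000 - 0.869000)/(-0.309620 - (-0.430945)) = 1.078566; f(y_2) = -0.017279
y_3 = 1.078566 - (-0.017279)·(1.078566 - 0.928000)/(-0.017279 - (-0.309620)) = 1.087466; f(y_3) = -0.000670

1.08747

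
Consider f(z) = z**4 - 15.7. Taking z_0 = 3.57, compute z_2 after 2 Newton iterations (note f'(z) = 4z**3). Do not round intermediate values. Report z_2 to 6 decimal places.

Newton update: z ← z − f(z)/f'(z).
z_0 = 3.570000: f = 146.732476, f' = 181.997172 → z_1 = 3.570000 - (146.732476)/(181.997172) = 2.763765
z_1 = 2.763765: f = 42.645115, f' = 84.442944 → z_2 = 2.763765 - (42.645115)/(84.442944) = 2.258748

2.258748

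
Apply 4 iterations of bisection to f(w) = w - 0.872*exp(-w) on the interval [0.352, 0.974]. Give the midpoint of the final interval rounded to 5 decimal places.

0.52694

f(0.352000) = -0.261260, f(0.974000) = 0.644759 (opposite signs)
step 1: m = 0.663000, f(m) = 0.213656 > 0 → root in [0.352000, 0.663000]
step 2: m = 0.507500, f(m) = -0.017443 < 0 → root in [0.507500, 0.663000]
step 3: m = 0.585250, f(m) = 0.099575 > 0 → root in [0.507500, 0.585250]
step 4: m = 0.546375, f(m) = 0.041448 > 0 → root in [0.507500, 0.546375]
Midpoint of [0.507500, 0.546375] = 0.526938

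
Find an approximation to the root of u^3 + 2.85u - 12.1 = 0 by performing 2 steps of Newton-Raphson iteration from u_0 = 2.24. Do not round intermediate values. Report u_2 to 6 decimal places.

Newton update: u ← u − f(u)/f'(u).
f'(u) = 3u^2 + 2.85
u_0 = 2.240000: f = 5.523424, f' = 17.902800 → u_1 = 2.240000 - (5.523424)/(17.902800) = 1.931477
u_1 = 1.931477: f = 0.610285, f' = 14.041811 → u_2 = 1.931477 - (0.610285)/(14.041811) = 1.888015

1.888015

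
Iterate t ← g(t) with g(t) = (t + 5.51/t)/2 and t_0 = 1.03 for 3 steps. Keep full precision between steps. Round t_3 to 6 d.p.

t_1 = g(1.030000) = 3.189757
t_2 = g(3.189757) = 2.458581
t_3 = g(2.458581) = 2.349856

2.349856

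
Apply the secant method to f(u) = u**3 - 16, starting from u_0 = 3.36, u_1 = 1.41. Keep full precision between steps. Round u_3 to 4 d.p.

2.7847

Secant update: u_(k+1) = u_k − f(u_k)·(u_k − u_(k-1))/(f(u_k) − f(u_(k-1))).
f(u_0) = 21.933056, f(u_1) = -13.196779
u_2 = 1.410000 - (-13.196779)·(1.410000 - 3.360000)/(-13.196779 - (21.933056)) = 2.142532; f(u_2) = -6.164832
u_3 = 2.142532 - (-6.164832)·(2.142532 - 1.410000)/(-6.164832 - (-13.196779)) = 2.784734; f(u_3) = 5.594906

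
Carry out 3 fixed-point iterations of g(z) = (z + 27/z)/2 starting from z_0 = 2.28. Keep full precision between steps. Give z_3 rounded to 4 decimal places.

5.2017

z_1 = g(2.280000) = 7.061053
z_2 = g(7.061053) = 5.442423
z_3 = g(5.442423) = 5.201724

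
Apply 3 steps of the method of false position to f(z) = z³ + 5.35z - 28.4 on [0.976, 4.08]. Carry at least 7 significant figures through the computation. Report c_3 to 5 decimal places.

2.36625

f(0.976000) = -22.248686, f(4.080000) = 61.345312
step 1: c = 1.802135, f(c) = -12.905802 < 0 → new bracket [1.802135, 4.080000]
step 2: c = 2.198057, f(c) = -6.020577 < 0 → new bracket [2.198057, 4.080000]
step 3: c = 2.366249, f(c) = -2.491623 < 0 → new bracket [2.366249, 4.080000]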